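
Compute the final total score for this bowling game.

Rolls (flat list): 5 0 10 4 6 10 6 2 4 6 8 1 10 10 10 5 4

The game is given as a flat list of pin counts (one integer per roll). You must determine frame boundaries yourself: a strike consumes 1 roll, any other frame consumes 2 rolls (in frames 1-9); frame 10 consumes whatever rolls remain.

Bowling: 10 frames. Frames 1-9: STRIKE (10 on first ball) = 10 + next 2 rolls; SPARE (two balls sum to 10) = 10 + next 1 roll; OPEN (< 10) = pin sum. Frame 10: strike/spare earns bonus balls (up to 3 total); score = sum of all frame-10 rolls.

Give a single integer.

Frame 1: OPEN (5+0=5). Cumulative: 5
Frame 2: STRIKE. 10 + next two rolls (4+6) = 20. Cumulative: 25
Frame 3: SPARE (4+6=10). 10 + next roll (10) = 20. Cumulative: 45
Frame 4: STRIKE. 10 + next two rolls (6+2) = 18. Cumulative: 63
Frame 5: OPEN (6+2=8). Cumulative: 71
Frame 6: SPARE (4+6=10). 10 + next roll (8) = 18. Cumulative: 89
Frame 7: OPEN (8+1=9). Cumulative: 98
Frame 8: STRIKE. 10 + next two rolls (10+10) = 30. Cumulative: 128
Frame 9: STRIKE. 10 + next two rolls (10+5) = 25. Cumulative: 153
Frame 10: STRIKE. Sum of all frame-10 rolls (10+5+4) = 19. Cumulative: 172

Answer: 172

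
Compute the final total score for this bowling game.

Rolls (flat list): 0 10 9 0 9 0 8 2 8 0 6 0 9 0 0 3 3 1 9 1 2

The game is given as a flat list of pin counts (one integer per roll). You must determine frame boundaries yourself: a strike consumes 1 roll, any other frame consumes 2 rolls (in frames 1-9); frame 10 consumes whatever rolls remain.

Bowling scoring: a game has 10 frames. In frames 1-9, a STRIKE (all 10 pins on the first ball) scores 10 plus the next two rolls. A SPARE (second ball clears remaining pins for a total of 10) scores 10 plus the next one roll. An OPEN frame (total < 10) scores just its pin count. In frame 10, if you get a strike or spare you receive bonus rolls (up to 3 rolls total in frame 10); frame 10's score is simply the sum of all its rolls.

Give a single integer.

Frame 1: SPARE (0+10=10). 10 + next roll (9) = 19. Cumulative: 19
Frame 2: OPEN (9+0=9). Cumulative: 28
Frame 3: OPEN (9+0=9). Cumulative: 37
Frame 4: SPARE (8+2=10). 10 + next roll (8) = 18. Cumulative: 55
Frame 5: OPEN (8+0=8). Cumulative: 63
Frame 6: OPEN (6+0=6). Cumulative: 69
Frame 7: OPEN (9+0=9). Cumulative: 78
Frame 8: OPEN (0+3=3). Cumulative: 81
Frame 9: OPEN (3+1=4). Cumulative: 85
Frame 10: SPARE. Sum of all frame-10 rolls (9+1+2) = 12. Cumulative: 97

Answer: 97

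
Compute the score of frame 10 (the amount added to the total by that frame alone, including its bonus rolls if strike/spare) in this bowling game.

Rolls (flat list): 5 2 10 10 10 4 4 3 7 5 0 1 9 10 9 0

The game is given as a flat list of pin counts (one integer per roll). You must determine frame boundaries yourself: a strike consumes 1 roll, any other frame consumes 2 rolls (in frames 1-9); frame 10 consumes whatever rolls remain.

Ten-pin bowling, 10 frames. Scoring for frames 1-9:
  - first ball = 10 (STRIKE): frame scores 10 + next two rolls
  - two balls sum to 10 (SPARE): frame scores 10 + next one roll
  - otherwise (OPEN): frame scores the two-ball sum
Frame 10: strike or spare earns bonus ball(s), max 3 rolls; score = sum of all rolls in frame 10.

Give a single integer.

Answer: 9

Derivation:
Frame 1: OPEN (5+2=7). Cumulative: 7
Frame 2: STRIKE. 10 + next two rolls (10+10) = 30. Cumulative: 37
Frame 3: STRIKE. 10 + next two rolls (10+4) = 24. Cumulative: 61
Frame 4: STRIKE. 10 + next two rolls (4+4) = 18. Cumulative: 79
Frame 5: OPEN (4+4=8). Cumulative: 87
Frame 6: SPARE (3+7=10). 10 + next roll (5) = 15. Cumulative: 102
Frame 7: OPEN (5+0=5). Cumulative: 107
Frame 8: SPARE (1+9=10). 10 + next roll (10) = 20. Cumulative: 127
Frame 9: STRIKE. 10 + next two rolls (9+0) = 19. Cumulative: 146
Frame 10: OPEN. Sum of all frame-10 rolls (9+0) = 9. Cumulative: 155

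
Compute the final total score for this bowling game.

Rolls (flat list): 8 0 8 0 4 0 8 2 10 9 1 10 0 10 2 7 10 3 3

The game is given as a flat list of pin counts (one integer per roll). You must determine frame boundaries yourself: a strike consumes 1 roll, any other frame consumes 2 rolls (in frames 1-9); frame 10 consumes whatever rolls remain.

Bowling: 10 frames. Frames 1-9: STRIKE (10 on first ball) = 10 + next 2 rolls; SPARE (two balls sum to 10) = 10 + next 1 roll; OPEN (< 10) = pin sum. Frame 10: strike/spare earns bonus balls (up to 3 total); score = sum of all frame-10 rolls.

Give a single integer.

Frame 1: OPEN (8+0=8). Cumulative: 8
Frame 2: OPEN (8+0=8). Cumulative: 16
Frame 3: OPEN (4+0=4). Cumulative: 20
Frame 4: SPARE (8+2=10). 10 + next roll (10) = 20. Cumulative: 40
Frame 5: STRIKE. 10 + next two rolls (9+1) = 20. Cumulative: 60
Frame 6: SPARE (9+1=10). 10 + next roll (10) = 20. Cumulative: 80
Frame 7: STRIKE. 10 + next two rolls (0+10) = 20. Cumulative: 100
Frame 8: SPARE (0+10=10). 10 + next roll (2) = 12. Cumulative: 112
Frame 9: OPEN (2+7=9). Cumulative: 121
Frame 10: STRIKE. Sum of all frame-10 rolls (10+3+3) = 16. Cumulative: 137

Answer: 137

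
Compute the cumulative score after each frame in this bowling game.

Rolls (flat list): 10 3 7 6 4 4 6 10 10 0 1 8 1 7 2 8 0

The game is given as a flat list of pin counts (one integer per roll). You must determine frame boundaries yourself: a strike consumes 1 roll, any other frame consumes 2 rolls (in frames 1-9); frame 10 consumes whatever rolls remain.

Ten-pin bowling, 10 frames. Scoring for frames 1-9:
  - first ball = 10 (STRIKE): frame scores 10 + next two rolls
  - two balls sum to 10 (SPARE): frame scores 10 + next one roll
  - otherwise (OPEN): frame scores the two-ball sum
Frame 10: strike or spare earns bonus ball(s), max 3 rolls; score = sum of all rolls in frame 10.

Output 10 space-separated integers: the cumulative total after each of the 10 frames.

Answer: 20 36 50 70 90 101 102 111 120 128

Derivation:
Frame 1: STRIKE. 10 + next two rolls (3+7) = 20. Cumulative: 20
Frame 2: SPARE (3+7=10). 10 + next roll (6) = 16. Cumulative: 36
Frame 3: SPARE (6+4=10). 10 + next roll (4) = 14. Cumulative: 50
Frame 4: SPARE (4+6=10). 10 + next roll (10) = 20. Cumulative: 70
Frame 5: STRIKE. 10 + next two rolls (10+0) = 20. Cumulative: 90
Frame 6: STRIKE. 10 + next two rolls (0+1) = 11. Cumulative: 101
Frame 7: OPEN (0+1=1). Cumulative: 102
Frame 8: OPEN (8+1=9). Cumulative: 111
Frame 9: OPEN (7+2=9). Cumulative: 120
Frame 10: OPEN. Sum of all frame-10 rolls (8+0) = 8. Cumulative: 128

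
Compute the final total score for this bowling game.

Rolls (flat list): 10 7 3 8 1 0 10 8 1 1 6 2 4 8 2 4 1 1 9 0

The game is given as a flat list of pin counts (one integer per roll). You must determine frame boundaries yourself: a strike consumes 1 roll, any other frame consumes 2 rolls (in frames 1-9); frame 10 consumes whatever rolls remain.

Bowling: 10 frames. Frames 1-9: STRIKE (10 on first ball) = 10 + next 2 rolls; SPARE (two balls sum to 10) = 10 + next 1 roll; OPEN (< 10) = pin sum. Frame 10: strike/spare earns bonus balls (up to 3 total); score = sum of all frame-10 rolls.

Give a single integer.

Answer: 116

Derivation:
Frame 1: STRIKE. 10 + next two rolls (7+3) = 20. Cumulative: 20
Frame 2: SPARE (7+3=10). 10 + next roll (8) = 18. Cumulative: 38
Frame 3: OPEN (8+1=9). Cumulative: 47
Frame 4: SPARE (0+10=10). 10 + next roll (8) = 18. Cumulative: 65
Frame 5: OPEN (8+1=9). Cumulative: 74
Frame 6: OPEN (1+6=7). Cumulative: 81
Frame 7: OPEN (2+4=6). Cumulative: 87
Frame 8: SPARE (8+2=10). 10 + next roll (4) = 14. Cumulative: 101
Frame 9: OPEN (4+1=5). Cumulative: 106
Frame 10: SPARE. Sum of all frame-10 rolls (1+9+0) = 10. Cumulative: 116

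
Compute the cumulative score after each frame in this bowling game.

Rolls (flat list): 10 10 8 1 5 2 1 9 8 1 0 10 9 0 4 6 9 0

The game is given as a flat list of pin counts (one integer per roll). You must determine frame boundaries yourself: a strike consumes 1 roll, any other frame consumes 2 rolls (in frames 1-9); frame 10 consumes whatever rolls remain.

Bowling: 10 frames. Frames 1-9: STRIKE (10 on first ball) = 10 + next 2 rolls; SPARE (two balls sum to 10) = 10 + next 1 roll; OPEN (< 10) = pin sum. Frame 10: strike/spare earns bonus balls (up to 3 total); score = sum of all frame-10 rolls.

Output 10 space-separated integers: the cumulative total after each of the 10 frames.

Frame 1: STRIKE. 10 + next two rolls (10+8) = 28. Cumulative: 28
Frame 2: STRIKE. 10 + next two rolls (8+1) = 19. Cumulative: 47
Frame 3: OPEN (8+1=9). Cumulative: 56
Frame 4: OPEN (5+2=7). Cumulative: 63
Frame 5: SPARE (1+9=10). 10 + next roll (8) = 18. Cumulative: 81
Frame 6: OPEN (8+1=9). Cumulative: 90
Frame 7: SPARE (0+10=10). 10 + next roll (9) = 19. Cumulative: 109
Frame 8: OPEN (9+0=9). Cumulative: 118
Frame 9: SPARE (4+6=10). 10 + next roll (9) = 19. Cumulative: 137
Frame 10: OPEN. Sum of all frame-10 rolls (9+0) = 9. Cumulative: 146

Answer: 28 47 56 63 81 90 109 118 137 146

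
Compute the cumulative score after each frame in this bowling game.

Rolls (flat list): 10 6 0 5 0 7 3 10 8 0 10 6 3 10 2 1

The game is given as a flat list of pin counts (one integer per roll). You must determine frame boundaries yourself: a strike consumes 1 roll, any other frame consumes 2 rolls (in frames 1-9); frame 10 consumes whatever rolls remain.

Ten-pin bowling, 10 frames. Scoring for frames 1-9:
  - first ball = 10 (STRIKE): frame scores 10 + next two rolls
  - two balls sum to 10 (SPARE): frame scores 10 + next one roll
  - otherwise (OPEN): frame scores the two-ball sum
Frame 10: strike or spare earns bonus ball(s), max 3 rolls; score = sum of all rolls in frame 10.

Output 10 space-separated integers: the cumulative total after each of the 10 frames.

Frame 1: STRIKE. 10 + next two rolls (6+0) = 16. Cumulative: 16
Frame 2: OPEN (6+0=6). Cumulative: 22
Frame 3: OPEN (5+0=5). Cumulative: 27
Frame 4: SPARE (7+3=10). 10 + next roll (10) = 20. Cumulative: 47
Frame 5: STRIKE. 10 + next two rolls (8+0) = 18. Cumulative: 65
Frame 6: OPEN (8+0=8). Cumulative: 73
Frame 7: STRIKE. 10 + next two rolls (6+3) = 19. Cumulative: 92
Frame 8: OPEN (6+3=9). Cumulative: 101
Frame 9: STRIKE. 10 + next two rolls (2+1) = 13. Cumulative: 114
Frame 10: OPEN. Sum of all frame-10 rolls (2+1) = 3. Cumulative: 117

Answer: 16 22 27 47 65 73 92 101 114 117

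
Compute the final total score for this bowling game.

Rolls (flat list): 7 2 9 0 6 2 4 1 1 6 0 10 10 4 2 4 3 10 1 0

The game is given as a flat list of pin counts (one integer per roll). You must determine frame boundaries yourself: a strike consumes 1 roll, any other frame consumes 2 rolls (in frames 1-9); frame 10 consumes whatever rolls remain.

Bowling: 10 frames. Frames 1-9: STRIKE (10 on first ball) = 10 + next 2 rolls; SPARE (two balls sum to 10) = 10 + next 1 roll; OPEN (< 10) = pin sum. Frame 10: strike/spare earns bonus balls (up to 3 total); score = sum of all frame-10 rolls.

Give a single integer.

Answer: 98

Derivation:
Frame 1: OPEN (7+2=9). Cumulative: 9
Frame 2: OPEN (9+0=9). Cumulative: 18
Frame 3: OPEN (6+2=8). Cumulative: 26
Frame 4: OPEN (4+1=5). Cumulative: 31
Frame 5: OPEN (1+6=7). Cumulative: 38
Frame 6: SPARE (0+10=10). 10 + next roll (10) = 20. Cumulative: 58
Frame 7: STRIKE. 10 + next two rolls (4+2) = 16. Cumulative: 74
Frame 8: OPEN (4+2=6). Cumulative: 80
Frame 9: OPEN (4+3=7). Cumulative: 87
Frame 10: STRIKE. Sum of all frame-10 rolls (10+1+0) = 11. Cumulative: 98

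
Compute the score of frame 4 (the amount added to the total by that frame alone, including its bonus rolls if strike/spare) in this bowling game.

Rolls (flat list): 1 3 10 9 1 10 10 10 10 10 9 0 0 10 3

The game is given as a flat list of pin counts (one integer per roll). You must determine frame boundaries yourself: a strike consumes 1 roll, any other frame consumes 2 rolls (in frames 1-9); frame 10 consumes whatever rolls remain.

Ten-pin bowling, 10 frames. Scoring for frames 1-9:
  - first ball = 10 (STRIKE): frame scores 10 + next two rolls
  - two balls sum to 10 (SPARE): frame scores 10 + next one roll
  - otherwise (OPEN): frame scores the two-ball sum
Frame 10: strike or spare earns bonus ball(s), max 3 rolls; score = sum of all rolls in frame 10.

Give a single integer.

Frame 1: OPEN (1+3=4). Cumulative: 4
Frame 2: STRIKE. 10 + next two rolls (9+1) = 20. Cumulative: 24
Frame 3: SPARE (9+1=10). 10 + next roll (10) = 20. Cumulative: 44
Frame 4: STRIKE. 10 + next two rolls (10+10) = 30. Cumulative: 74
Frame 5: STRIKE. 10 + next two rolls (10+10) = 30. Cumulative: 104
Frame 6: STRIKE. 10 + next two rolls (10+10) = 30. Cumulative: 134

Answer: 30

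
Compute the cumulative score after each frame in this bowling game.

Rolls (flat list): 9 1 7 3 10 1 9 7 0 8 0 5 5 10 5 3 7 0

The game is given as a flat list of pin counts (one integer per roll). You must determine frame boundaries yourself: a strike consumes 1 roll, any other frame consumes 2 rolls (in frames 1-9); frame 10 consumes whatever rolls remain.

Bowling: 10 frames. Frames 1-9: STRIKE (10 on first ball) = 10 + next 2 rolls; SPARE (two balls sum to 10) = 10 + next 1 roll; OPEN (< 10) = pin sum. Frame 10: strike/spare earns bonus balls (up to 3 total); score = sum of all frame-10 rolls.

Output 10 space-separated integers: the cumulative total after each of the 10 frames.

Answer: 17 37 57 74 81 89 109 127 135 142

Derivation:
Frame 1: SPARE (9+1=10). 10 + next roll (7) = 17. Cumulative: 17
Frame 2: SPARE (7+3=10). 10 + next roll (10) = 20. Cumulative: 37
Frame 3: STRIKE. 10 + next two rolls (1+9) = 20. Cumulative: 57
Frame 4: SPARE (1+9=10). 10 + next roll (7) = 17. Cumulative: 74
Frame 5: OPEN (7+0=7). Cumulative: 81
Frame 6: OPEN (8+0=8). Cumulative: 89
Frame 7: SPARE (5+5=10). 10 + next roll (10) = 20. Cumulative: 109
Frame 8: STRIKE. 10 + next two rolls (5+3) = 18. Cumulative: 127
Frame 9: OPEN (5+3=8). Cumulative: 135
Frame 10: OPEN. Sum of all frame-10 rolls (7+0) = 7. Cumulative: 142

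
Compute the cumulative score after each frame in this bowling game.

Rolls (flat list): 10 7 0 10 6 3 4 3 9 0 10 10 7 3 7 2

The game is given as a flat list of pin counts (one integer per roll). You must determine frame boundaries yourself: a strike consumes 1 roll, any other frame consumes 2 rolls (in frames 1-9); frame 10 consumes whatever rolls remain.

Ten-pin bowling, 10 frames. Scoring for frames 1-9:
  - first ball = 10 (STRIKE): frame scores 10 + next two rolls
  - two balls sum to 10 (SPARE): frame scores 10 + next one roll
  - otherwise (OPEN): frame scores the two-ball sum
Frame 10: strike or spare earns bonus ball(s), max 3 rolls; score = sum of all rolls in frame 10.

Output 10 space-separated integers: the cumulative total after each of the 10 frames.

Answer: 17 24 43 52 59 68 95 115 132 141

Derivation:
Frame 1: STRIKE. 10 + next two rolls (7+0) = 17. Cumulative: 17
Frame 2: OPEN (7+0=7). Cumulative: 24
Frame 3: STRIKE. 10 + next two rolls (6+3) = 19. Cumulative: 43
Frame 4: OPEN (6+3=9). Cumulative: 52
Frame 5: OPEN (4+3=7). Cumulative: 59
Frame 6: OPEN (9+0=9). Cumulative: 68
Frame 7: STRIKE. 10 + next two rolls (10+7) = 27. Cumulative: 95
Frame 8: STRIKE. 10 + next two rolls (7+3) = 20. Cumulative: 115
Frame 9: SPARE (7+3=10). 10 + next roll (7) = 17. Cumulative: 132
Frame 10: OPEN. Sum of all frame-10 rolls (7+2) = 9. Cumulative: 141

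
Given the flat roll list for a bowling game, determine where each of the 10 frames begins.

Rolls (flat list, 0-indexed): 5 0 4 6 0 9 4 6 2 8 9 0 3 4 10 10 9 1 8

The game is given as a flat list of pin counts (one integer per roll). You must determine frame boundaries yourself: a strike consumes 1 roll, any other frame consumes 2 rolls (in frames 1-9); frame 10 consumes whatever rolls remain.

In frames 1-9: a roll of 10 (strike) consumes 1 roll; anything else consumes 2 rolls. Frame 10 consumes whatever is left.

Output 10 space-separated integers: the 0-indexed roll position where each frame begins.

Frame 1 starts at roll index 0: rolls=5,0 (sum=5), consumes 2 rolls
Frame 2 starts at roll index 2: rolls=4,6 (sum=10), consumes 2 rolls
Frame 3 starts at roll index 4: rolls=0,9 (sum=9), consumes 2 rolls
Frame 4 starts at roll index 6: rolls=4,6 (sum=10), consumes 2 rolls
Frame 5 starts at roll index 8: rolls=2,8 (sum=10), consumes 2 rolls
Frame 6 starts at roll index 10: rolls=9,0 (sum=9), consumes 2 rolls
Frame 7 starts at roll index 12: rolls=3,4 (sum=7), consumes 2 rolls
Frame 8 starts at roll index 14: roll=10 (strike), consumes 1 roll
Frame 9 starts at roll index 15: roll=10 (strike), consumes 1 roll
Frame 10 starts at roll index 16: 3 remaining rolls

Answer: 0 2 4 6 8 10 12 14 15 16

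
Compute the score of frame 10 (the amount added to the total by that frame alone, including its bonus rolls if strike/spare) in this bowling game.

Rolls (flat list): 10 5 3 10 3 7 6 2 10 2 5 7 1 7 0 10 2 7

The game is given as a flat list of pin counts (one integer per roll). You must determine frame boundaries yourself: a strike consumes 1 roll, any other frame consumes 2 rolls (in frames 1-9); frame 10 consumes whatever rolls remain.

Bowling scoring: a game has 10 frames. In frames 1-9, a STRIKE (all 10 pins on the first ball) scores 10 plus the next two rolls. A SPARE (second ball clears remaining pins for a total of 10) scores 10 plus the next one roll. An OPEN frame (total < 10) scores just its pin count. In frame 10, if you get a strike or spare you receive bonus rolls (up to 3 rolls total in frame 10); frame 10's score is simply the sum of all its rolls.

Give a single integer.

Frame 1: STRIKE. 10 + next two rolls (5+3) = 18. Cumulative: 18
Frame 2: OPEN (5+3=8). Cumulative: 26
Frame 3: STRIKE. 10 + next two rolls (3+7) = 20. Cumulative: 46
Frame 4: SPARE (3+7=10). 10 + next roll (6) = 16. Cumulative: 62
Frame 5: OPEN (6+2=8). Cumulative: 70
Frame 6: STRIKE. 10 + next two rolls (2+5) = 17. Cumulative: 87
Frame 7: OPEN (2+5=7). Cumulative: 94
Frame 8: OPEN (7+1=8). Cumulative: 102
Frame 9: OPEN (7+0=7). Cumulative: 109
Frame 10: STRIKE. Sum of all frame-10 rolls (10+2+7) = 19. Cumulative: 128

Answer: 19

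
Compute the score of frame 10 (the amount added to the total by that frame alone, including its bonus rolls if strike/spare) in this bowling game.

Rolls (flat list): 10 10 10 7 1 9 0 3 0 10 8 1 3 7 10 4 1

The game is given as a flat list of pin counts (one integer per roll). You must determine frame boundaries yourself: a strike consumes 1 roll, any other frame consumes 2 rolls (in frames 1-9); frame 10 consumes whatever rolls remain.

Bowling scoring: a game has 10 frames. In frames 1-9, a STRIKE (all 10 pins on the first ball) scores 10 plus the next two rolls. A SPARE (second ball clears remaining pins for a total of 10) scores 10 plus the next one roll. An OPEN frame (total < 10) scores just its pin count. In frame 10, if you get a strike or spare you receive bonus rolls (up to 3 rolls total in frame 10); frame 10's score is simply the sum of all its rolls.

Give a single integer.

Answer: 15

Derivation:
Frame 1: STRIKE. 10 + next two rolls (10+10) = 30. Cumulative: 30
Frame 2: STRIKE. 10 + next two rolls (10+7) = 27. Cumulative: 57
Frame 3: STRIKE. 10 + next two rolls (7+1) = 18. Cumulative: 75
Frame 4: OPEN (7+1=8). Cumulative: 83
Frame 5: OPEN (9+0=9). Cumulative: 92
Frame 6: OPEN (3+0=3). Cumulative: 95
Frame 7: STRIKE. 10 + next two rolls (8+1) = 19. Cumulative: 114
Frame 8: OPEN (8+1=9). Cumulative: 123
Frame 9: SPARE (3+7=10). 10 + next roll (10) = 20. Cumulative: 143
Frame 10: STRIKE. Sum of all frame-10 rolls (10+4+1) = 15. Cumulative: 158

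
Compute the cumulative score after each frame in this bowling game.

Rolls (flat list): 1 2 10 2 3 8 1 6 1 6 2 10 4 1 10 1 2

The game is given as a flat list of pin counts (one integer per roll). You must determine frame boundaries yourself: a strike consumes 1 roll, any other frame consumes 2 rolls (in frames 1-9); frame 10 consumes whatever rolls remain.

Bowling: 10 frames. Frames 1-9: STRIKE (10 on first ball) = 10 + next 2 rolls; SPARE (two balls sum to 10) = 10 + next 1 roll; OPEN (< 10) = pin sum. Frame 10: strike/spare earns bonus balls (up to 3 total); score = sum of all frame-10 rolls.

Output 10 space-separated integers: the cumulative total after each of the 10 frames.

Frame 1: OPEN (1+2=3). Cumulative: 3
Frame 2: STRIKE. 10 + next two rolls (2+3) = 15. Cumulative: 18
Frame 3: OPEN (2+3=5). Cumulative: 23
Frame 4: OPEN (8+1=9). Cumulative: 32
Frame 5: OPEN (6+1=7). Cumulative: 39
Frame 6: OPEN (6+2=8). Cumulative: 47
Frame 7: STRIKE. 10 + next two rolls (4+1) = 15. Cumulative: 62
Frame 8: OPEN (4+1=5). Cumulative: 67
Frame 9: STRIKE. 10 + next two rolls (1+2) = 13. Cumulative: 80
Frame 10: OPEN. Sum of all frame-10 rolls (1+2) = 3. Cumulative: 83

Answer: 3 18 23 32 39 47 62 67 80 83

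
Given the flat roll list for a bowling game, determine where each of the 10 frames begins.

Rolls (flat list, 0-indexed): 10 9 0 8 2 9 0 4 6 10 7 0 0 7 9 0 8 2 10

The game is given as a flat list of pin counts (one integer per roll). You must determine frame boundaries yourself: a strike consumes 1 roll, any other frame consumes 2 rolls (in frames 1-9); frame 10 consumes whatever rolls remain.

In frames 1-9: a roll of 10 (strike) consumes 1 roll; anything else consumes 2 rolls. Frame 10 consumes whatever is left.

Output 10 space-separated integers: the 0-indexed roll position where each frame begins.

Answer: 0 1 3 5 7 9 10 12 14 16

Derivation:
Frame 1 starts at roll index 0: roll=10 (strike), consumes 1 roll
Frame 2 starts at roll index 1: rolls=9,0 (sum=9), consumes 2 rolls
Frame 3 starts at roll index 3: rolls=8,2 (sum=10), consumes 2 rolls
Frame 4 starts at roll index 5: rolls=9,0 (sum=9), consumes 2 rolls
Frame 5 starts at roll index 7: rolls=4,6 (sum=10), consumes 2 rolls
Frame 6 starts at roll index 9: roll=10 (strike), consumes 1 roll
Frame 7 starts at roll index 10: rolls=7,0 (sum=7), consumes 2 rolls
Frame 8 starts at roll index 12: rolls=0,7 (sum=7), consumes 2 rolls
Frame 9 starts at roll index 14: rolls=9,0 (sum=9), consumes 2 rolls
Frame 10 starts at roll index 16: 3 remaining rolls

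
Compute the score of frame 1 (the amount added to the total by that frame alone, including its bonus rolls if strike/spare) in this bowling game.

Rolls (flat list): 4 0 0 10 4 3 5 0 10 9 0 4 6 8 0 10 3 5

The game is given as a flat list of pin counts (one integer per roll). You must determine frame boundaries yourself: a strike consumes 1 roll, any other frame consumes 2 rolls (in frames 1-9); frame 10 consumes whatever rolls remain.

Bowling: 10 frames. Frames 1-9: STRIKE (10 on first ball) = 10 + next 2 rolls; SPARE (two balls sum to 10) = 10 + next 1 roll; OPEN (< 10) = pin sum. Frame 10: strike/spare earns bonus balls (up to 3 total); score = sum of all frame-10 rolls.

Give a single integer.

Frame 1: OPEN (4+0=4). Cumulative: 4
Frame 2: SPARE (0+10=10). 10 + next roll (4) = 14. Cumulative: 18
Frame 3: OPEN (4+3=7). Cumulative: 25

Answer: 4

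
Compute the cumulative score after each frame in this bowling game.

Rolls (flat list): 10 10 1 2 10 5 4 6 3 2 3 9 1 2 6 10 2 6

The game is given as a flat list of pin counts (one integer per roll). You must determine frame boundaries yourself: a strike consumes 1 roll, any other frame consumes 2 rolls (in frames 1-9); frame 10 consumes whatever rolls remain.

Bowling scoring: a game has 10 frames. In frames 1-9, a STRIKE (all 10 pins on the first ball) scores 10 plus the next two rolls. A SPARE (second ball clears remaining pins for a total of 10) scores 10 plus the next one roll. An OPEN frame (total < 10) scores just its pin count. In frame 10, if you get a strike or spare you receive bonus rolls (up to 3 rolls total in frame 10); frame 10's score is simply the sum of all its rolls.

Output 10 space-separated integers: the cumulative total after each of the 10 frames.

Frame 1: STRIKE. 10 + next two rolls (10+1) = 21. Cumulative: 21
Frame 2: STRIKE. 10 + next two rolls (1+2) = 13. Cumulative: 34
Frame 3: OPEN (1+2=3). Cumulative: 37
Frame 4: STRIKE. 10 + next two rolls (5+4) = 19. Cumulative: 56
Frame 5: OPEN (5+4=9). Cumulative: 65
Frame 6: OPEN (6+3=9). Cumulative: 74
Frame 7: OPEN (2+3=5). Cumulative: 79
Frame 8: SPARE (9+1=10). 10 + next roll (2) = 12. Cumulative: 91
Frame 9: OPEN (2+6=8). Cumulative: 99
Frame 10: STRIKE. Sum of all frame-10 rolls (10+2+6) = 18. Cumulative: 117

Answer: 21 34 37 56 65 74 79 91 99 117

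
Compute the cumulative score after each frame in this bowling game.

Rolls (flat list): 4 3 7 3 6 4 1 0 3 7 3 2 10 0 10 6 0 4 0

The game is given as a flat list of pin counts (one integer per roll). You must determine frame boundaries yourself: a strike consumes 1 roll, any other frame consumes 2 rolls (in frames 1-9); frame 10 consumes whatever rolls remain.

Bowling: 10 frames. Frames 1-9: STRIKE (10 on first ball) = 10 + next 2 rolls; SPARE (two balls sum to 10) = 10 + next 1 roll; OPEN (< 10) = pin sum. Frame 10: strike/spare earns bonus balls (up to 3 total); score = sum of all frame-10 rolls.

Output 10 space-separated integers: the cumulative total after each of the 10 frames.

Answer: 7 23 34 35 48 53 73 89 95 99

Derivation:
Frame 1: OPEN (4+3=7). Cumulative: 7
Frame 2: SPARE (7+3=10). 10 + next roll (6) = 16. Cumulative: 23
Frame 3: SPARE (6+4=10). 10 + next roll (1) = 11. Cumulative: 34
Frame 4: OPEN (1+0=1). Cumulative: 35
Frame 5: SPARE (3+7=10). 10 + next roll (3) = 13. Cumulative: 48
Frame 6: OPEN (3+2=5). Cumulative: 53
Frame 7: STRIKE. 10 + next two rolls (0+10) = 20. Cumulative: 73
Frame 8: SPARE (0+10=10). 10 + next roll (6) = 16. Cumulative: 89
Frame 9: OPEN (6+0=6). Cumulative: 95
Frame 10: OPEN. Sum of all frame-10 rolls (4+0) = 4. Cumulative: 99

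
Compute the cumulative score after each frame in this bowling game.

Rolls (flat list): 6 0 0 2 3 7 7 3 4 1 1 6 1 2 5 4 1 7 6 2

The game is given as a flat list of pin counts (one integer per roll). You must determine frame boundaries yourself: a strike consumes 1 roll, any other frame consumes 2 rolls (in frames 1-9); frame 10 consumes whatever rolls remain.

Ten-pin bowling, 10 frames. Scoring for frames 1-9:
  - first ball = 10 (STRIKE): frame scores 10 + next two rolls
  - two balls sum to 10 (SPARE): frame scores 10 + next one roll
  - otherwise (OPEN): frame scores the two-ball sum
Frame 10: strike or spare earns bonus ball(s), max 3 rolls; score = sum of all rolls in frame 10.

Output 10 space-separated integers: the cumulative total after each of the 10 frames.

Frame 1: OPEN (6+0=6). Cumulative: 6
Frame 2: OPEN (0+2=2). Cumulative: 8
Frame 3: SPARE (3+7=10). 10 + next roll (7) = 17. Cumulative: 25
Frame 4: SPARE (7+3=10). 10 + next roll (4) = 14. Cumulative: 39
Frame 5: OPEN (4+1=5). Cumulative: 44
Frame 6: OPEN (1+6=7). Cumulative: 51
Frame 7: OPEN (1+2=3). Cumulative: 54
Frame 8: OPEN (5+4=9). Cumulative: 63
Frame 9: OPEN (1+7=8). Cumulative: 71
Frame 10: OPEN. Sum of all frame-10 rolls (6+2) = 8. Cumulative: 79

Answer: 6 8 25 39 44 51 54 63 71 79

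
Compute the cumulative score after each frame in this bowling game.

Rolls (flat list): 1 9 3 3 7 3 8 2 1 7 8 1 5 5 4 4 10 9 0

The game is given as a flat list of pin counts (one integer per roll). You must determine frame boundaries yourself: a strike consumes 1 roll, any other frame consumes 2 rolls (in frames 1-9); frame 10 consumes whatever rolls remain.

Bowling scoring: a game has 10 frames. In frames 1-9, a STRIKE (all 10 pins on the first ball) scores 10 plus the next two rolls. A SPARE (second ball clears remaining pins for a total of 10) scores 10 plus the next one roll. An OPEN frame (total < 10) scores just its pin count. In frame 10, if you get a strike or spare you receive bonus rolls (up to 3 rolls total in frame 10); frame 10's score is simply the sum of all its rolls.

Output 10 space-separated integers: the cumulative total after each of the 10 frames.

Answer: 13 19 37 48 56 65 79 87 106 115

Derivation:
Frame 1: SPARE (1+9=10). 10 + next roll (3) = 13. Cumulative: 13
Frame 2: OPEN (3+3=6). Cumulative: 19
Frame 3: SPARE (7+3=10). 10 + next roll (8) = 18. Cumulative: 37
Frame 4: SPARE (8+2=10). 10 + next roll (1) = 11. Cumulative: 48
Frame 5: OPEN (1+7=8). Cumulative: 56
Frame 6: OPEN (8+1=9). Cumulative: 65
Frame 7: SPARE (5+5=10). 10 + next roll (4) = 14. Cumulative: 79
Frame 8: OPEN (4+4=8). Cumulative: 87
Frame 9: STRIKE. 10 + next two rolls (9+0) = 19. Cumulative: 106
Frame 10: OPEN. Sum of all frame-10 rolls (9+0) = 9. Cumulative: 115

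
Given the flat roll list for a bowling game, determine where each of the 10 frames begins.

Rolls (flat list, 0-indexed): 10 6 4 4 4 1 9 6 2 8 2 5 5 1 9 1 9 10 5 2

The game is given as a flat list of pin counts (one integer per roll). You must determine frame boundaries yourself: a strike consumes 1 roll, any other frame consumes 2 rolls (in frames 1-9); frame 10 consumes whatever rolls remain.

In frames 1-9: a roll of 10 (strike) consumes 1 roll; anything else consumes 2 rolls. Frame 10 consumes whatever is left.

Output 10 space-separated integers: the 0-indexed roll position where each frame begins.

Answer: 0 1 3 5 7 9 11 13 15 17

Derivation:
Frame 1 starts at roll index 0: roll=10 (strike), consumes 1 roll
Frame 2 starts at roll index 1: rolls=6,4 (sum=10), consumes 2 rolls
Frame 3 starts at roll index 3: rolls=4,4 (sum=8), consumes 2 rolls
Frame 4 starts at roll index 5: rolls=1,9 (sum=10), consumes 2 rolls
Frame 5 starts at roll index 7: rolls=6,2 (sum=8), consumes 2 rolls
Frame 6 starts at roll index 9: rolls=8,2 (sum=10), consumes 2 rolls
Frame 7 starts at roll index 11: rolls=5,5 (sum=10), consumes 2 rolls
Frame 8 starts at roll index 13: rolls=1,9 (sum=10), consumes 2 rolls
Frame 9 starts at roll index 15: rolls=1,9 (sum=10), consumes 2 rolls
Frame 10 starts at roll index 17: 3 remaining rolls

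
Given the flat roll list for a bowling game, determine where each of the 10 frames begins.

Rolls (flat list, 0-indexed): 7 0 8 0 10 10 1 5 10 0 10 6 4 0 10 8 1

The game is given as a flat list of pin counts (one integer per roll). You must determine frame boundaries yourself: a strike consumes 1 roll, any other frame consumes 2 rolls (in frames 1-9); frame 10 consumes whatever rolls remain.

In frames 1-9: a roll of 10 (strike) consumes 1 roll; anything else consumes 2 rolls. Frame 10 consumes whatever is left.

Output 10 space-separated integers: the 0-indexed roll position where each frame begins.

Frame 1 starts at roll index 0: rolls=7,0 (sum=7), consumes 2 rolls
Frame 2 starts at roll index 2: rolls=8,0 (sum=8), consumes 2 rolls
Frame 3 starts at roll index 4: roll=10 (strike), consumes 1 roll
Frame 4 starts at roll index 5: roll=10 (strike), consumes 1 roll
Frame 5 starts at roll index 6: rolls=1,5 (sum=6), consumes 2 rolls
Frame 6 starts at roll index 8: roll=10 (strike), consumes 1 roll
Frame 7 starts at roll index 9: rolls=0,10 (sum=10), consumes 2 rolls
Frame 8 starts at roll index 11: rolls=6,4 (sum=10), consumes 2 rolls
Frame 9 starts at roll index 13: rolls=0,10 (sum=10), consumes 2 rolls
Frame 10 starts at roll index 15: 2 remaining rolls

Answer: 0 2 4 5 6 8 9 11 13 15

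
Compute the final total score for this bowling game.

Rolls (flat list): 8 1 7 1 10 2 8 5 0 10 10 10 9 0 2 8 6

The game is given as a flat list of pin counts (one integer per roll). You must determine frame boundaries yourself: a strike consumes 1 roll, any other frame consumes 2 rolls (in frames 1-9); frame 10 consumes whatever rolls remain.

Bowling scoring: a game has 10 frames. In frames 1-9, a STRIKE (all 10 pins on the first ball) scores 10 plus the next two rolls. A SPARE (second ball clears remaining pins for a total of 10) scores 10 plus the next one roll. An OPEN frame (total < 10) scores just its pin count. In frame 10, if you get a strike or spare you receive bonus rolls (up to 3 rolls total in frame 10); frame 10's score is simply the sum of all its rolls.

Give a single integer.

Answer: 160

Derivation:
Frame 1: OPEN (8+1=9). Cumulative: 9
Frame 2: OPEN (7+1=8). Cumulative: 17
Frame 3: STRIKE. 10 + next two rolls (2+8) = 20. Cumulative: 37
Frame 4: SPARE (2+8=10). 10 + next roll (5) = 15. Cumulative: 52
Frame 5: OPEN (5+0=5). Cumulative: 57
Frame 6: STRIKE. 10 + next two rolls (10+10) = 30. Cumulative: 87
Frame 7: STRIKE. 10 + next two rolls (10+9) = 29. Cumulative: 116
Frame 8: STRIKE. 10 + next two rolls (9+0) = 19. Cumulative: 135
Frame 9: OPEN (9+0=9). Cumulative: 144
Frame 10: SPARE. Sum of all frame-10 rolls (2+8+6) = 16. Cumulative: 160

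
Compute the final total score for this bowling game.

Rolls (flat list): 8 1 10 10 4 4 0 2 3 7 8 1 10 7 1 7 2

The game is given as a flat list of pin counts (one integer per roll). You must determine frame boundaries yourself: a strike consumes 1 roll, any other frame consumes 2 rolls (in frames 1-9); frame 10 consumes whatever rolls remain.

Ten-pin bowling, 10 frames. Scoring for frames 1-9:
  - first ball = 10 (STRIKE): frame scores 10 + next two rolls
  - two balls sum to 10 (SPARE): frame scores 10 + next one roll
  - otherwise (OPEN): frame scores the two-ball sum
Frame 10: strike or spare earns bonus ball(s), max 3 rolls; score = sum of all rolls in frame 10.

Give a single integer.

Frame 1: OPEN (8+1=9). Cumulative: 9
Frame 2: STRIKE. 10 + next two rolls (10+4) = 24. Cumulative: 33
Frame 3: STRIKE. 10 + next two rolls (4+4) = 18. Cumulative: 51
Frame 4: OPEN (4+4=8). Cumulative: 59
Frame 5: OPEN (0+2=2). Cumulative: 61
Frame 6: SPARE (3+7=10). 10 + next roll (8) = 18. Cumulative: 79
Frame 7: OPEN (8+1=9). Cumulative: 88
Frame 8: STRIKE. 10 + next two rolls (7+1) = 18. Cumulative: 106
Frame 9: OPEN (7+1=8). Cumulative: 114
Frame 10: OPEN. Sum of all frame-10 rolls (7+2) = 9. Cumulative: 123

Answer: 123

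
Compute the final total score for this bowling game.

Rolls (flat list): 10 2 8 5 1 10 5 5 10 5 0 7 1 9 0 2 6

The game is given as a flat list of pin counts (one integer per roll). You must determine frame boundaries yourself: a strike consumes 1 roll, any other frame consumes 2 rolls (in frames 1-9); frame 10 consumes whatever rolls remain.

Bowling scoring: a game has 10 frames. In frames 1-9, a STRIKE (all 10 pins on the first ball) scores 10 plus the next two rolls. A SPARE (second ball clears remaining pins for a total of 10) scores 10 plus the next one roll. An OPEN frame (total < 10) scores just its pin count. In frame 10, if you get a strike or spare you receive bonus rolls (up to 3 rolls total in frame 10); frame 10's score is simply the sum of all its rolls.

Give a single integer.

Answer: 126

Derivation:
Frame 1: STRIKE. 10 + next two rolls (2+8) = 20. Cumulative: 20
Frame 2: SPARE (2+8=10). 10 + next roll (5) = 15. Cumulative: 35
Frame 3: OPEN (5+1=6). Cumulative: 41
Frame 4: STRIKE. 10 + next two rolls (5+5) = 20. Cumulative: 61
Frame 5: SPARE (5+5=10). 10 + next roll (10) = 20. Cumulative: 81
Frame 6: STRIKE. 10 + next two rolls (5+0) = 15. Cumulative: 96
Frame 7: OPEN (5+0=5). Cumulative: 101
Frame 8: OPEN (7+1=8). Cumulative: 109
Frame 9: OPEN (9+0=9). Cumulative: 118
Frame 10: OPEN. Sum of all frame-10 rolls (2+6) = 8. Cumulative: 126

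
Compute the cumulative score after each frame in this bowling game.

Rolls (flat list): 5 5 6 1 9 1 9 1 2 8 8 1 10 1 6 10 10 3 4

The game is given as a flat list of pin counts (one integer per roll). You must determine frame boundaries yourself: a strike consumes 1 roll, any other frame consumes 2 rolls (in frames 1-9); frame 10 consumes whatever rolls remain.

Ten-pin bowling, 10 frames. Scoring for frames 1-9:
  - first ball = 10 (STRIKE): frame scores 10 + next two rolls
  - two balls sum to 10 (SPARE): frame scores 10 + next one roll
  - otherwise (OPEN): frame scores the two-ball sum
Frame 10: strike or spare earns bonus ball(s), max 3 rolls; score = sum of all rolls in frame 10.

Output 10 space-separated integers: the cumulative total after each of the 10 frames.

Frame 1: SPARE (5+5=10). 10 + next roll (6) = 16. Cumulative: 16
Frame 2: OPEN (6+1=7). Cumulative: 23
Frame 3: SPARE (9+1=10). 10 + next roll (9) = 19. Cumulative: 42
Frame 4: SPARE (9+1=10). 10 + next roll (2) = 12. Cumulative: 54
Frame 5: SPARE (2+8=10). 10 + next roll (8) = 18. Cumulative: 72
Frame 6: OPEN (8+1=9). Cumulative: 81
Frame 7: STRIKE. 10 + next two rolls (1+6) = 17. Cumulative: 98
Frame 8: OPEN (1+6=7). Cumulative: 105
Frame 9: STRIKE. 10 + next two rolls (10+3) = 23. Cumulative: 128
Frame 10: STRIKE. Sum of all frame-10 rolls (10+3+4) = 17. Cumulative: 145

Answer: 16 23 42 54 72 81 98 105 128 145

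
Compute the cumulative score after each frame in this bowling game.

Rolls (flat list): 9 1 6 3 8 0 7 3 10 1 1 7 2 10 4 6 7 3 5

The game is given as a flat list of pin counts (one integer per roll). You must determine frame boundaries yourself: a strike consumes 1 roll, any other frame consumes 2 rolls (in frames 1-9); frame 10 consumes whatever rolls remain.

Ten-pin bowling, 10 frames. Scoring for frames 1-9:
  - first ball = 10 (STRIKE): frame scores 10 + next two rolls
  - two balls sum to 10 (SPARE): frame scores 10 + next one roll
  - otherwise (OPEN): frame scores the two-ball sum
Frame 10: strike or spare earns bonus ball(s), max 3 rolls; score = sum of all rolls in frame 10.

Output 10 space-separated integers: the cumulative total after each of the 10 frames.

Answer: 16 25 33 53 65 67 76 96 113 128

Derivation:
Frame 1: SPARE (9+1=10). 10 + next roll (6) = 16. Cumulative: 16
Frame 2: OPEN (6+3=9). Cumulative: 25
Frame 3: OPEN (8+0=8). Cumulative: 33
Frame 4: SPARE (7+3=10). 10 + next roll (10) = 20. Cumulative: 53
Frame 5: STRIKE. 10 + next two rolls (1+1) = 12. Cumulative: 65
Frame 6: OPEN (1+1=2). Cumulative: 67
Frame 7: OPEN (7+2=9). Cumulative: 76
Frame 8: STRIKE. 10 + next two rolls (4+6) = 20. Cumulative: 96
Frame 9: SPARE (4+6=10). 10 + next roll (7) = 17. Cumulative: 113
Frame 10: SPARE. Sum of all frame-10 rolls (7+3+5) = 15. Cumulative: 128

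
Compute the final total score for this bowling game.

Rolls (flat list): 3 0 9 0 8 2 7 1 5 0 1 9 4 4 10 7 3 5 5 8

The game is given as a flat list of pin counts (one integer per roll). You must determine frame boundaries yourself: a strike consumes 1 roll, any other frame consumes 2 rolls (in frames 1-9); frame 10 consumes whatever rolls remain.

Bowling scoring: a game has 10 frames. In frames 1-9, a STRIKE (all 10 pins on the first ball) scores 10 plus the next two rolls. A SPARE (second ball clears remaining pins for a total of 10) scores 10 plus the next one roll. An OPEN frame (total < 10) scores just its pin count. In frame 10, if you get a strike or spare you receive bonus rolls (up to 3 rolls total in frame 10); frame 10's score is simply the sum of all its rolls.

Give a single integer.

Answer: 117

Derivation:
Frame 1: OPEN (3+0=3). Cumulative: 3
Frame 2: OPEN (9+0=9). Cumulative: 12
Frame 3: SPARE (8+2=10). 10 + next roll (7) = 17. Cumulative: 29
Frame 4: OPEN (7+1=8). Cumulative: 37
Frame 5: OPEN (5+0=5). Cumulative: 42
Frame 6: SPARE (1+9=10). 10 + next roll (4) = 14. Cumulative: 56
Frame 7: OPEN (4+4=8). Cumulative: 64
Frame 8: STRIKE. 10 + next two rolls (7+3) = 20. Cumulative: 84
Frame 9: SPARE (7+3=10). 10 + next roll (5) = 15. Cumulative: 99
Frame 10: SPARE. Sum of all frame-10 rolls (5+5+8) = 18. Cumulative: 117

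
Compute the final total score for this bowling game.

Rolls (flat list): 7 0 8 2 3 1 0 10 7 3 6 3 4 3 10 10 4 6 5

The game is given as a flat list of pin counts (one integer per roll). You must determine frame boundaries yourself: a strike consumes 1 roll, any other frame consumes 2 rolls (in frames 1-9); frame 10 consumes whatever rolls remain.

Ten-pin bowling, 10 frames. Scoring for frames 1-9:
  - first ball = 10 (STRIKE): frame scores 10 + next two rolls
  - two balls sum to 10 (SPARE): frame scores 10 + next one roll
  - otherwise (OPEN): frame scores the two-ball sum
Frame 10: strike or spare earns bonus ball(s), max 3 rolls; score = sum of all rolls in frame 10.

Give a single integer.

Answer: 132

Derivation:
Frame 1: OPEN (7+0=7). Cumulative: 7
Frame 2: SPARE (8+2=10). 10 + next roll (3) = 13. Cumulative: 20
Frame 3: OPEN (3+1=4). Cumulative: 24
Frame 4: SPARE (0+10=10). 10 + next roll (7) = 17. Cumulative: 41
Frame 5: SPARE (7+3=10). 10 + next roll (6) = 16. Cumulative: 57
Frame 6: OPEN (6+3=9). Cumulative: 66
Frame 7: OPEN (4+3=7). Cumulative: 73
Frame 8: STRIKE. 10 + next two rolls (10+4) = 24. Cumulative: 97
Frame 9: STRIKE. 10 + next two rolls (4+6) = 20. Cumulative: 117
Frame 10: SPARE. Sum of all frame-10 rolls (4+6+5) = 15. Cumulative: 132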